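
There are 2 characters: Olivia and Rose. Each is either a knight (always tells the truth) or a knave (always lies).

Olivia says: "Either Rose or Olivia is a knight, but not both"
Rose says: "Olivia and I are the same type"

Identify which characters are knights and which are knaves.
Olivia is a knight.
Rose is a knave.

Verification:
- Olivia (knight) says "Either Rose or Olivia is a knight, but not both" - this is TRUE because Rose is a knave and Olivia is a knight.
- Rose (knave) says "Olivia and I are the same type" - this is FALSE (a lie) because Rose is a knave and Olivia is a knight.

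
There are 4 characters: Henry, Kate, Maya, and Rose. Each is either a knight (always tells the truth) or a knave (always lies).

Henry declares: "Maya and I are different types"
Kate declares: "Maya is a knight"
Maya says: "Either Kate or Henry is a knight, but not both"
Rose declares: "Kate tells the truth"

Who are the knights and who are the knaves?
Henry is a knave.
Kate is a knave.
Maya is a knave.
Rose is a knave.

Verification:
- Henry (knave) says "Maya and I are different types" - this is FALSE (a lie) because Henry is a knave and Maya is a knave.
- Kate (knave) says "Maya is a knight" - this is FALSE (a lie) because Maya is a knave.
- Maya (knave) says "Either Kate or Henry is a knight, but not both" - this is FALSE (a lie) because Kate is a knave and Henry is a knave.
- Rose (knave) says "Kate tells the truth" - this is FALSE (a lie) because Kate is a knave.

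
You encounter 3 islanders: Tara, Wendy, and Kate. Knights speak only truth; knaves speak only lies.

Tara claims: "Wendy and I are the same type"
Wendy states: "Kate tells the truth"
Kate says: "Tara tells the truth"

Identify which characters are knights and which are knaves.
Tara is a knight.
Wendy is a knight.
Kate is a knight.

Verification:
- Tara (knight) says "Wendy and I are the same type" - this is TRUE because Tara is a knight and Wendy is a knight.
- Wendy (knight) says "Kate tells the truth" - this is TRUE because Kate is a knight.
- Kate (knight) says "Tara tells the truth" - this is TRUE because Tara is a knight.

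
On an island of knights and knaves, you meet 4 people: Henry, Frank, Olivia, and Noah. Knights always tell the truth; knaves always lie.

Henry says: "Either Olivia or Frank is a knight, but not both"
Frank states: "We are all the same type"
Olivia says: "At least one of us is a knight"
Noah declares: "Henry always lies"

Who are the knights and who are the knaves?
Henry is a knight.
Frank is a knave.
Olivia is a knight.
Noah is a knave.

Verification:
- Henry (knight) says "Either Olivia or Frank is a knight, but not both" - this is TRUE because Olivia is a knight and Frank is a knave.
- Frank (knave) says "We are all the same type" - this is FALSE (a lie) because Henry and Olivia are knights and Frank and Noah are knaves.
- Olivia (knight) says "At least one of us is a knight" - this is TRUE because Henry and Olivia are knights.
- Noah (knave) says "Henry always lies" - this is FALSE (a lie) because Henry is a knight.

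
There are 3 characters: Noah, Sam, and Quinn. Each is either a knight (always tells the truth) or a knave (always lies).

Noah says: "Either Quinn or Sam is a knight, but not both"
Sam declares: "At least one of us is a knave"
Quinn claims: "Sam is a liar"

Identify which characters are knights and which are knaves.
Noah is a knight.
Sam is a knight.
Quinn is a knave.

Verification:
- Noah (knight) says "Either Quinn or Sam is a knight, but not both" - this is TRUE because Quinn is a knave and Sam is a knight.
- Sam (knight) says "At least one of us is a knave" - this is TRUE because Quinn is a knave.
- Quinn (knave) says "Sam is a liar" - this is FALSE (a lie) because Sam is a knight.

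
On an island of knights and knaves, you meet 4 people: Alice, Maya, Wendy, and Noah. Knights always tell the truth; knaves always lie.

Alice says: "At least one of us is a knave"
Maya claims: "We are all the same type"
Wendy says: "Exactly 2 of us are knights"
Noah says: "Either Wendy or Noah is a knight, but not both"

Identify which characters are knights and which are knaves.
Alice is a knight.
Maya is a knave.
Wendy is a knave.
Noah is a knave.

Verification:
- Alice (knight) says "At least one of us is a knave" - this is TRUE because Maya, Wendy, and Noah are knaves.
- Maya (knave) says "We are all the same type" - this is FALSE (a lie) because Alice is a knight and Maya, Wendy, and Noah are knaves.
- Wendy (knave) says "Exactly 2 of us are knights" - this is FALSE (a lie) because there are 1 knights.
- Noah (knave) says "Either Wendy or Noah is a knight, but not both" - this is FALSE (a lie) because Wendy is a knave and Noah is a knave.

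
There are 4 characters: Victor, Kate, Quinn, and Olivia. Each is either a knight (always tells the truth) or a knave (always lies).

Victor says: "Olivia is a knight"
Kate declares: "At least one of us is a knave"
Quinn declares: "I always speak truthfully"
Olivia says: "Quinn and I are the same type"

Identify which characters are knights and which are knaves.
Victor is a knave.
Kate is a knight.
Quinn is a knight.
Olivia is a knave.

Verification:
- Victor (knave) says "Olivia is a knight" - this is FALSE (a lie) because Olivia is a knave.
- Kate (knight) says "At least one of us is a knave" - this is TRUE because Victor and Olivia are knaves.
- Quinn (knight) says "I always speak truthfully" - this is TRUE because Quinn is a knight.
- Olivia (knave) says "Quinn and I are the same type" - this is FALSE (a lie) because Olivia is a knave and Quinn is a knight.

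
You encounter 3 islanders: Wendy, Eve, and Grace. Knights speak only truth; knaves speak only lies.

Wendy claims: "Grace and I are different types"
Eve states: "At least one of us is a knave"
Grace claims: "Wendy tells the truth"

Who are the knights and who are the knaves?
Wendy is a knave.
Eve is a knight.
Grace is a knave.

Verification:
- Wendy (knave) says "Grace and I are different types" - this is FALSE (a lie) because Wendy is a knave and Grace is a knave.
- Eve (knight) says "At least one of us is a knave" - this is TRUE because Wendy and Grace are knaves.
- Grace (knave) says "Wendy tells the truth" - this is FALSE (a lie) because Wendy is a knave.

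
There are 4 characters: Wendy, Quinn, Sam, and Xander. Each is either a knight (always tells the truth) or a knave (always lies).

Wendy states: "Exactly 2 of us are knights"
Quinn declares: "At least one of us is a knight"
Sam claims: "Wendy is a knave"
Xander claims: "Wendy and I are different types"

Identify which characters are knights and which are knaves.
Wendy is a knave.
Quinn is a knight.
Sam is a knight.
Xander is a knight.

Verification:
- Wendy (knave) says "Exactly 2 of us are knights" - this is FALSE (a lie) because there are 3 knights.
- Quinn (knight) says "At least one of us is a knight" - this is TRUE because Quinn, Sam, and Xander are knights.
- Sam (knight) says "Wendy is a knave" - this is TRUE because Wendy is a knave.
- Xander (knight) says "Wendy and I are different types" - this is TRUE because Xander is a knight and Wendy is a knave.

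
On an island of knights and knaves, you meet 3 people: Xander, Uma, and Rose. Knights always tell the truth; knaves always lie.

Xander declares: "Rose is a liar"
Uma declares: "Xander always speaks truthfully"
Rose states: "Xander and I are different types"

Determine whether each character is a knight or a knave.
Xander is a knave.
Uma is a knave.
Rose is a knight.

Verification:
- Xander (knave) says "Rose is a liar" - this is FALSE (a lie) because Rose is a knight.
- Uma (knave) says "Xander always speaks truthfully" - this is FALSE (a lie) because Xander is a knave.
- Rose (knight) says "Xander and I are different types" - this is TRUE because Rose is a knight and Xander is a knave.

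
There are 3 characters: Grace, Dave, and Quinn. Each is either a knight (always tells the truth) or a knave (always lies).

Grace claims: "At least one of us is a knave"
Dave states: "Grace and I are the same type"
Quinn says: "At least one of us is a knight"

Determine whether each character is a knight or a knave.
Grace is a knight.
Dave is a knave.
Quinn is a knight.

Verification:
- Grace (knight) says "At least one of us is a knave" - this is TRUE because Dave is a knave.
- Dave (knave) says "Grace and I are the same type" - this is FALSE (a lie) because Dave is a knave and Grace is a knight.
- Quinn (knight) says "At least one of us is a knight" - this is TRUE because Grace and Quinn are knights.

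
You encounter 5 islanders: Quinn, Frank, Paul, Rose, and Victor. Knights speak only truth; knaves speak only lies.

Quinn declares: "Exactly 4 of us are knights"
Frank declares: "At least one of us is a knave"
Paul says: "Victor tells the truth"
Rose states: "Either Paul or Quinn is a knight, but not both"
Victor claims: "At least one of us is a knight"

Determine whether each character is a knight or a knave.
Quinn is a knight.
Frank is a knight.
Paul is a knight.
Rose is a knave.
Victor is a knight.

Verification:
- Quinn (knight) says "Exactly 4 of us are knights" - this is TRUE because there are 4 knights.
- Frank (knight) says "At least one of us is a knave" - this is TRUE because Rose is a knave.
- Paul (knight) says "Victor tells the truth" - this is TRUE because Victor is a knight.
- Rose (knave) says "Either Paul or Quinn is a knight, but not both" - this is FALSE (a lie) because Paul is a knight and Quinn is a knight.
- Victor (knight) says "At least one of us is a knight" - this is TRUE because Quinn, Frank, Paul, and Victor are knights.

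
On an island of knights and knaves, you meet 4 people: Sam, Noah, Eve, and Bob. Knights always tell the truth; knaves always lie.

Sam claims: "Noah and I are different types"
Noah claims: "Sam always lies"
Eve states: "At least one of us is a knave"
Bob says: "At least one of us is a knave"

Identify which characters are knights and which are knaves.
Sam is a knight.
Noah is a knave.
Eve is a knight.
Bob is a knight.

Verification:
- Sam (knight) says "Noah and I are different types" - this is TRUE because Sam is a knight and Noah is a knave.
- Noah (knave) says "Sam always lies" - this is FALSE (a lie) because Sam is a knight.
- Eve (knight) says "At least one of us is a knave" - this is TRUE because Noah is a knave.
- Bob (knight) says "At least one of us is a knave" - this is TRUE because Noah is a knave.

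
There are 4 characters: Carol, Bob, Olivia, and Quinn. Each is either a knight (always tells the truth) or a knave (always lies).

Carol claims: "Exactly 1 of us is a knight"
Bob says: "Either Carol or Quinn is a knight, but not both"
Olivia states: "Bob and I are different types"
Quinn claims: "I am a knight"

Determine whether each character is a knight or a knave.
Carol is a knave.
Bob is a knave.
Olivia is a knave.
Quinn is a knave.

Verification:
- Carol (knave) says "Exactly 1 of us is a knight" - this is FALSE (a lie) because there are 0 knights.
- Bob (knave) says "Either Carol or Quinn is a knight, but not both" - this is FALSE (a lie) because Carol is a knave and Quinn is a knave.
- Olivia (knave) says "Bob and I are different types" - this is FALSE (a lie) because Olivia is a knave and Bob is a knave.
- Quinn (knave) says "I am a knight" - this is FALSE (a lie) because Quinn is a knave.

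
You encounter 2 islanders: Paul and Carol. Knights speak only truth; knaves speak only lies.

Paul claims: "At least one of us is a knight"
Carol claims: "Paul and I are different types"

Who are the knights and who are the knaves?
Paul is a knave.
Carol is a knave.

Verification:
- Paul (knave) says "At least one of us is a knight" - this is FALSE (a lie) because no one is a knight.
- Carol (knave) says "Paul and I are different types" - this is FALSE (a lie) because Carol is a knave and Paul is a knave.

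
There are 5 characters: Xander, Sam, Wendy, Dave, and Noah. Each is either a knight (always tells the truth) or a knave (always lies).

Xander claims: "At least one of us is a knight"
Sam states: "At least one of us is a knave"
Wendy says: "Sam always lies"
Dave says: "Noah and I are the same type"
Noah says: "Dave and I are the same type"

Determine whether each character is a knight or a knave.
Xander is a knight.
Sam is a knight.
Wendy is a knave.
Dave is a knight.
Noah is a knight.

Verification:
- Xander (knight) says "At least one of us is a knight" - this is TRUE because Xander, Sam, Dave, and Noah are knights.
- Sam (knight) says "At least one of us is a knave" - this is TRUE because Wendy is a knave.
- Wendy (knave) says "Sam always lies" - this is FALSE (a lie) because Sam is a knight.
- Dave (knight) says "Noah and I are the same type" - this is TRUE because Dave is a knight and Noah is a knight.
- Noah (knight) says "Dave and I are the same type" - this is TRUE because Noah is a knight and Dave is a knight.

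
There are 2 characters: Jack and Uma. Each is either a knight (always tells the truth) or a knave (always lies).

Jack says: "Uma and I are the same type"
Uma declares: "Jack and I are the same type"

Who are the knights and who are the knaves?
Jack is a knight.
Uma is a knight.

Verification:
- Jack (knight) says "Uma and I are the same type" - this is TRUE because Jack is a knight and Uma is a knight.
- Uma (knight) says "Jack and I are the same type" - this is TRUE because Uma is a knight and Jack is a knight.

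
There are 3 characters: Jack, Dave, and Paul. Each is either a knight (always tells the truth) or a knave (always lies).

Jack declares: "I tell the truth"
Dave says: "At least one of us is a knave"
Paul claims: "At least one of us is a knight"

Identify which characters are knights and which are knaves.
Jack is a knave.
Dave is a knight.
Paul is a knight.

Verification:
- Jack (knave) says "I tell the truth" - this is FALSE (a lie) because Jack is a knave.
- Dave (knight) says "At least one of us is a knave" - this is TRUE because Jack is a knave.
- Paul (knight) says "At least one of us is a knight" - this is TRUE because Dave and Paul are knights.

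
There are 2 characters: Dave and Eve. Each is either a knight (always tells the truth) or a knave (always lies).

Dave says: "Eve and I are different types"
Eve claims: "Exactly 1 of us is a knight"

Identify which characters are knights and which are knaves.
Dave is a knave.
Eve is a knave.

Verification:
- Dave (knave) says "Eve and I are different types" - this is FALSE (a lie) because Dave is a knave and Eve is a knave.
- Eve (knave) says "Exactly 1 of us is a knight" - this is FALSE (a lie) because there are 0 knights.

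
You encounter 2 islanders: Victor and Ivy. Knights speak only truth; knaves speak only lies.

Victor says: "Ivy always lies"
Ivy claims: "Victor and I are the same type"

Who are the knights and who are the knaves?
Victor is a knight.
Ivy is a knave.

Verification:
- Victor (knight) says "Ivy always lies" - this is TRUE because Ivy is a knave.
- Ivy (knave) says "Victor and I are the same type" - this is FALSE (a lie) because Ivy is a knave and Victor is a knight.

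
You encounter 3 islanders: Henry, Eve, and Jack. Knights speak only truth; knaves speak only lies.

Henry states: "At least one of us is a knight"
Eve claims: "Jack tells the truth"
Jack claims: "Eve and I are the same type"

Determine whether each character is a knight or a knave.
Henry is a knight.
Eve is a knight.
Jack is a knight.

Verification:
- Henry (knight) says "At least one of us is a knight" - this is TRUE because Henry, Eve, and Jack are knights.
- Eve (knight) says "Jack tells the truth" - this is TRUE because Jack is a knight.
- Jack (knight) says "Eve and I are the same type" - this is TRUE because Jack is a knight and Eve is a knight.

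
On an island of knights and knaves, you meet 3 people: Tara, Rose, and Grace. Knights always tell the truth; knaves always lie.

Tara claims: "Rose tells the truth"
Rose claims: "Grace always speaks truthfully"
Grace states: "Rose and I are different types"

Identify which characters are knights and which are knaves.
Tara is a knave.
Rose is a knave.
Grace is a knave.

Verification:
- Tara (knave) says "Rose tells the truth" - this is FALSE (a lie) because Rose is a knave.
- Rose (knave) says "Grace always speaks truthfully" - this is FALSE (a lie) because Grace is a knave.
- Grace (knave) says "Rose and I are different types" - this is FALSE (a lie) because Grace is a knave and Rose is a knave.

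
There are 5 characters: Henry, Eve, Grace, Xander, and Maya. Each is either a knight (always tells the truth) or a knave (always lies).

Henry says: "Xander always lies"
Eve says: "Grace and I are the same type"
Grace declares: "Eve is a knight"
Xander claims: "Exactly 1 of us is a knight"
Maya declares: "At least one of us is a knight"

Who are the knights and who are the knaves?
Henry is a knight.
Eve is a knight.
Grace is a knight.
Xander is a knave.
Maya is a knight.

Verification:
- Henry (knight) says "Xander always lies" - this is TRUE because Xander is a knave.
- Eve (knight) says "Grace and I are the same type" - this is TRUE because Eve is a knight and Grace is a knight.
- Grace (knight) says "Eve is a knight" - this is TRUE because Eve is a knight.
- Xander (knave) says "Exactly 1 of us is a knight" - this is FALSE (a lie) because there are 4 knights.
- Maya (knight) says "At least one of us is a knight" - this is TRUE because Henry, Eve, Grace, and Maya are knights.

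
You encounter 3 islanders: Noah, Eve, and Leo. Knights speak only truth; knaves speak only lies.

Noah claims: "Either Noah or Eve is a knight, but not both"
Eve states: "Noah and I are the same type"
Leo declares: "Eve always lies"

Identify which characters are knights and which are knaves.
Noah is a knight.
Eve is a knave.
Leo is a knight.

Verification:
- Noah (knight) says "Either Noah or Eve is a knight, but not both" - this is TRUE because Noah is a knight and Eve is a knave.
- Eve (knave) says "Noah and I are the same type" - this is FALSE (a lie) because Eve is a knave and Noah is a knight.
- Leo (knight) says "Eve always lies" - this is TRUE because Eve is a knave.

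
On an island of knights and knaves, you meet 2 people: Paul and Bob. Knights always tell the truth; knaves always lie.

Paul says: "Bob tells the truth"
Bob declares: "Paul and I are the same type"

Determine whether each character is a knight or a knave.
Paul is a knight.
Bob is a knight.

Verification:
- Paul (knight) says "Bob tells the truth" - this is TRUE because Bob is a knight.
- Bob (knight) says "Paul and I are the same type" - this is TRUE because Bob is a knight and Paul is a knight.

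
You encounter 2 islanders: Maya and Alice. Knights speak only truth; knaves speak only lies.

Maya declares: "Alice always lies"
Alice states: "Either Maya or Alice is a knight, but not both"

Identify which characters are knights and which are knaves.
Maya is a knave.
Alice is a knight.

Verification:
- Maya (knave) says "Alice always lies" - this is FALSE (a lie) because Alice is a knight.
- Alice (knight) says "Either Maya or Alice is a knight, but not both" - this is TRUE because Maya is a knave and Alice is a knight.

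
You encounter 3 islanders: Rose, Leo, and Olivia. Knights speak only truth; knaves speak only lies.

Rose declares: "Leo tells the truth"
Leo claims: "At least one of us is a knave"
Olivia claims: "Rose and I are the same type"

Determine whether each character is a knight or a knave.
Rose is a knight.
Leo is a knight.
Olivia is a knave.

Verification:
- Rose (knight) says "Leo tells the truth" - this is TRUE because Leo is a knight.
- Leo (knight) says "At least one of us is a knave" - this is TRUE because Olivia is a knave.
- Olivia (knave) says "Rose and I are the same type" - this is FALSE (a lie) because Olivia is a knave and Rose is a knight.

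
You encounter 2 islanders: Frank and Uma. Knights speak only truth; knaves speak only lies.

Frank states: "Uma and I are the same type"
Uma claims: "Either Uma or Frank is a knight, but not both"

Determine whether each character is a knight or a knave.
Frank is a knave.
Uma is a knight.

Verification:
- Frank (knave) says "Uma and I are the same type" - this is FALSE (a lie) because Frank is a knave and Uma is a knight.
- Uma (knight) says "Either Uma or Frank is a knight, but not both" - this is TRUE because Uma is a knight and Frank is a knave.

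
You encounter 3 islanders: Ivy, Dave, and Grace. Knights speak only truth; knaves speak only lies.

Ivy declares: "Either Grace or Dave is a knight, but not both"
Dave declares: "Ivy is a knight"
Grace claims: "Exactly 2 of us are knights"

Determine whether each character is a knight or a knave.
Ivy is a knave.
Dave is a knave.
Grace is a knave.

Verification:
- Ivy (knave) says "Either Grace or Dave is a knight, but not both" - this is FALSE (a lie) because Grace is a knave and Dave is a knave.
- Dave (knave) says "Ivy is a knight" - this is FALSE (a lie) because Ivy is a knave.
- Grace (knave) says "Exactly 2 of us are knights" - this is FALSE (a lie) because there are 0 knights.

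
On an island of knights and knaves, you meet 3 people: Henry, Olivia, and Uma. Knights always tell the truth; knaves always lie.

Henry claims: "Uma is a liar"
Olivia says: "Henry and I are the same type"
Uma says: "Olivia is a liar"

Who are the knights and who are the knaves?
Henry is a knight.
Olivia is a knight.
Uma is a knave.

Verification:
- Henry (knight) says "Uma is a liar" - this is TRUE because Uma is a knave.
- Olivia (knight) says "Henry and I are the same type" - this is TRUE because Olivia is a knight and Henry is a knight.
- Uma (knave) says "Olivia is a liar" - this is FALSE (a lie) because Olivia is a knight.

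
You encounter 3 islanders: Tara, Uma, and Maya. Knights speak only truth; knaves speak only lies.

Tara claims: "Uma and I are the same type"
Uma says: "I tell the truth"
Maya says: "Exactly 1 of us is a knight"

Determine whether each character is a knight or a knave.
Tara is a knight.
Uma is a knight.
Maya is a knave.

Verification:
- Tara (knight) says "Uma and I are the same type" - this is TRUE because Tara is a knight and Uma is a knight.
- Uma (knight) says "I tell the truth" - this is TRUE because Uma is a knight.
- Maya (knave) says "Exactly 1 of us is a knight" - this is FALSE (a lie) because there are 2 knights.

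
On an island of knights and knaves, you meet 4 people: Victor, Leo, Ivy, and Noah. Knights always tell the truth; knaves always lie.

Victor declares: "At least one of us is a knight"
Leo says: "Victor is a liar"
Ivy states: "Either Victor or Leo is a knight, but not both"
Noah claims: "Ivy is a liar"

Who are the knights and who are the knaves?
Victor is a knight.
Leo is a knave.
Ivy is a knight.
Noah is a knave.

Verification:
- Victor (knight) says "At least one of us is a knight" - this is TRUE because Victor and Ivy are knights.
- Leo (knave) says "Victor is a liar" - this is FALSE (a lie) because Victor is a knight.
- Ivy (knight) says "Either Victor or Leo is a knight, but not both" - this is TRUE because Victor is a knight and Leo is a knave.
- Noah (knave) says "Ivy is a liar" - this is FALSE (a lie) because Ivy is a knight.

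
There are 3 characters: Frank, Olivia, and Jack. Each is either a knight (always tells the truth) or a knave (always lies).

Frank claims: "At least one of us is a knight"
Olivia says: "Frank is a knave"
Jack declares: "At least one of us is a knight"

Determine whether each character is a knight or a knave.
Frank is a knight.
Olivia is a knave.
Jack is a knight.

Verification:
- Frank (knight) says "At least one of us is a knight" - this is TRUE because Frank and Jack are knights.
- Olivia (knave) says "Frank is a knave" - this is FALSE (a lie) because Frank is a knight.
- Jack (knight) says "At least one of us is a knight" - this is TRUE because Frank and Jack are knights.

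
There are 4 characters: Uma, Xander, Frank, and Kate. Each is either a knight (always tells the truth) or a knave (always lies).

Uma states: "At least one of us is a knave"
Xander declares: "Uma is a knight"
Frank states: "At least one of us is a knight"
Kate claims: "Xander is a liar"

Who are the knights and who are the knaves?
Uma is a knight.
Xander is a knight.
Frank is a knight.
Kate is a knave.

Verification:
- Uma (knight) says "At least one of us is a knave" - this is TRUE because Kate is a knave.
- Xander (knight) says "Uma is a knight" - this is TRUE because Uma is a knight.
- Frank (knight) says "At least one of us is a knight" - this is TRUE because Uma, Xander, and Frank are knights.
- Kate (knave) says "Xander is a liar" - this is FALSE (a lie) because Xander is a knight.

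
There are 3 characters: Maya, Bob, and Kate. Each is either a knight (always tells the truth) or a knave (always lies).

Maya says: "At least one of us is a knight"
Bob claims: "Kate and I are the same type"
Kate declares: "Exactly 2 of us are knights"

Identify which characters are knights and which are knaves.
Maya is a knight.
Bob is a knave.
Kate is a knight.

Verification:
- Maya (knight) says "At least one of us is a knight" - this is TRUE because Maya and Kate are knights.
- Bob (knave) says "Kate and I are the same type" - this is FALSE (a lie) because Bob is a knave and Kate is a knight.
- Kate (knight) says "Exactly 2 of us are knights" - this is TRUE because there are 2 knights.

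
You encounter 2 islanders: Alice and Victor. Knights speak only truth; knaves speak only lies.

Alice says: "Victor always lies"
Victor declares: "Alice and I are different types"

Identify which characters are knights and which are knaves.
Alice is a knave.
Victor is a knight.

Verification:
- Alice (knave) says "Victor always lies" - this is FALSE (a lie) because Victor is a knight.
- Victor (knight) says "Alice and I are different types" - this is TRUE because Victor is a knight and Alice is a knave.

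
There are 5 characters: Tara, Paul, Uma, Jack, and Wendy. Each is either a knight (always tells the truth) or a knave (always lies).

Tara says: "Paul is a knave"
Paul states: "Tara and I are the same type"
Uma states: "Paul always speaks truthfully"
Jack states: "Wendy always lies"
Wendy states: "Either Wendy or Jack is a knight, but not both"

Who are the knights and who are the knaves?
Tara is a knight.
Paul is a knave.
Uma is a knave.
Jack is a knave.
Wendy is a knight.

Verification:
- Tara (knight) says "Paul is a knave" - this is TRUE because Paul is a knave.
- Paul (knave) says "Tara and I are the same type" - this is FALSE (a lie) because Paul is a knave and Tara is a knight.
- Uma (knave) says "Paul always speaks truthfully" - this is FALSE (a lie) because Paul is a knave.
- Jack (knave) says "Wendy always lies" - this is FALSE (a lie) because Wendy is a knight.
- Wendy (knight) says "Either Wendy or Jack is a knight, but not both" - this is TRUE because Wendy is a knight and Jack is a knave.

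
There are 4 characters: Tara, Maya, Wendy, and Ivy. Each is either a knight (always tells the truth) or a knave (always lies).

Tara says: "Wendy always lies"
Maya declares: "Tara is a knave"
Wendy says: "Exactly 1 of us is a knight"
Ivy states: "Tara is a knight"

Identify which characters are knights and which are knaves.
Tara is a knight.
Maya is a knave.
Wendy is a knave.
Ivy is a knight.

Verification:
- Tara (knight) says "Wendy always lies" - this is TRUE because Wendy is a knave.
- Maya (knave) says "Tara is a knave" - this is FALSE (a lie) because Tara is a knight.
- Wendy (knave) says "Exactly 1 of us is a knight" - this is FALSE (a lie) because there are 2 knights.
- Ivy (knight) says "Tara is a knight" - this is TRUE because Tara is a knight.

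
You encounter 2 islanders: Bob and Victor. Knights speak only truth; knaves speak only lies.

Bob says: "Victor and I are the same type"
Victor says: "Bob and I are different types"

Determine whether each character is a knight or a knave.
Bob is a knave.
Victor is a knight.

Verification:
- Bob (knave) says "Victor and I are the same type" - this is FALSE (a lie) because Bob is a knave and Victor is a knight.
- Victor (knight) says "Bob and I are different types" - this is TRUE because Victor is a knight and Bob is a knave.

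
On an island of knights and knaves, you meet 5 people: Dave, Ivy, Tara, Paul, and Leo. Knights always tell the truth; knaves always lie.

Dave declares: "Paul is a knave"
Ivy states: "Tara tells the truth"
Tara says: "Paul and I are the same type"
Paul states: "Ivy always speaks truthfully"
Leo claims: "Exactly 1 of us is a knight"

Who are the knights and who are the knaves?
Dave is a knave.
Ivy is a knight.
Tara is a knight.
Paul is a knight.
Leo is a knave.

Verification:
- Dave (knave) says "Paul is a knave" - this is FALSE (a lie) because Paul is a knight.
- Ivy (knight) says "Tara tells the truth" - this is TRUE because Tara is a knight.
- Tara (knight) says "Paul and I are the same type" - this is TRUE because Tara is a knight and Paul is a knight.
- Paul (knight) says "Ivy always speaks truthfully" - this is TRUE because Ivy is a knight.
- Leo (knave) says "Exactly 1 of us is a knight" - this is FALSE (a lie) because there are 3 knights.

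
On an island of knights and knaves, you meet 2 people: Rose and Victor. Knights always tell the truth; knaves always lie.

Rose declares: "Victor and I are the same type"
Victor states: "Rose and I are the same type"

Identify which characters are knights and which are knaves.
Rose is a knight.
Victor is a knight.

Verification:
- Rose (knight) says "Victor and I are the same type" - this is TRUE because Rose is a knight and Victor is a knight.
- Victor (knight) says "Rose and I are the same type" - this is TRUE because Victor is a knight and Rose is a knight.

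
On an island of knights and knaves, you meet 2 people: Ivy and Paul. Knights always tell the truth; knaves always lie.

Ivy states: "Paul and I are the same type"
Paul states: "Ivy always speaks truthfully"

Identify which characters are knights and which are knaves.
Ivy is a knight.
Paul is a knight.

Verification:
- Ivy (knight) says "Paul and I are the same type" - this is TRUE because Ivy is a knight and Paul is a knight.
- Paul (knight) says "Ivy always speaks truthfully" - this is TRUE because Ivy is a knight.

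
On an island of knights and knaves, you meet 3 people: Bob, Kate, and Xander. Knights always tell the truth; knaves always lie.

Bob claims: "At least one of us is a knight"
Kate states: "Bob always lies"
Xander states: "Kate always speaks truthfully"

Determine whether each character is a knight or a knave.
Bob is a knight.
Kate is a knave.
Xander is a knave.

Verification:
- Bob (knight) says "At least one of us is a knight" - this is TRUE because Bob is a knight.
- Kate (knave) says "Bob always lies" - this is FALSE (a lie) because Bob is a knight.
- Xander (knave) says "Kate always speaks truthfully" - this is FALSE (a lie) because Kate is a knave.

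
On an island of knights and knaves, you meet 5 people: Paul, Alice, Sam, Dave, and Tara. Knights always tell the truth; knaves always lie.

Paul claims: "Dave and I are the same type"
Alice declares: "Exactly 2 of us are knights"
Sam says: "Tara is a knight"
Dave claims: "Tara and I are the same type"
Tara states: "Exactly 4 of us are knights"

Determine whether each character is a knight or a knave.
Paul is a knight.
Alice is a knave.
Sam is a knight.
Dave is a knight.
Tara is a knight.

Verification:
- Paul (knight) says "Dave and I are the same type" - this is TRUE because Paul is a knight and Dave is a knight.
- Alice (knave) says "Exactly 2 of us are knights" - this is FALSE (a lie) because there are 4 knights.
- Sam (knight) says "Tara is a knight" - this is TRUE because Tara is a knight.
- Dave (knight) says "Tara and I are the same type" - this is TRUE because Dave is a knight and Tara is a knight.
- Tara (knight) says "Exactly 4 of us are knights" - this is TRUE because there are 4 knights.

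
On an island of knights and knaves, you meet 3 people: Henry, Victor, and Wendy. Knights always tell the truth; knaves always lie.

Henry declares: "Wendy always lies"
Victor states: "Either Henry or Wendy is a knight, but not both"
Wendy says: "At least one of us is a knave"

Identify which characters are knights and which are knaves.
Henry is a knave.
Victor is a knight.
Wendy is a knight.

Verification:
- Henry (knave) says "Wendy always lies" - this is FALSE (a lie) because Wendy is a knight.
- Victor (knight) says "Either Henry or Wendy is a knight, but not both" - this is TRUE because Henry is a knave and Wendy is a knight.
- Wendy (knight) says "At least one of us is a knave" - this is TRUE because Henry is a knave.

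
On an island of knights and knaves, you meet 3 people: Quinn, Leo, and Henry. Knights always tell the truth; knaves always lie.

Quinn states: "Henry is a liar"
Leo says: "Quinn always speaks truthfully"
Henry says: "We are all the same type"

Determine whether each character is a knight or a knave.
Quinn is a knight.
Leo is a knight.
Henry is a knave.

Verification:
- Quinn (knight) says "Henry is a liar" - this is TRUE because Henry is a knave.
- Leo (knight) says "Quinn always speaks truthfully" - this is TRUE because Quinn is a knight.
- Henry (knave) says "We are all the same type" - this is FALSE (a lie) because Quinn and Leo are knights and Henry is a knave.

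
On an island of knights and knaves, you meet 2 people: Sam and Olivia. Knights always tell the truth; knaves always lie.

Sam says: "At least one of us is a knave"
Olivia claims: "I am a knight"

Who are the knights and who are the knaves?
Sam is a knight.
Olivia is a knave.

Verification:
- Sam (knight) says "At least one of us is a knave" - this is TRUE because Olivia is a knave.
- Olivia (knave) says "I am a knight" - this is FALSE (a lie) because Olivia is a knave.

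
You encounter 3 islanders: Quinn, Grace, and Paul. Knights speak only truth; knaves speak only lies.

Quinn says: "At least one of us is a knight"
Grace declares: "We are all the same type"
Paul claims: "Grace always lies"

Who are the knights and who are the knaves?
Quinn is a knight.
Grace is a knave.
Paul is a knight.

Verification:
- Quinn (knight) says "At least one of us is a knight" - this is TRUE because Quinn and Paul are knights.
- Grace (knave) says "We are all the same type" - this is FALSE (a lie) because Quinn and Paul are knights and Grace is a knave.
- Paul (knight) says "Grace always lies" - this is TRUE because Grace is a knave.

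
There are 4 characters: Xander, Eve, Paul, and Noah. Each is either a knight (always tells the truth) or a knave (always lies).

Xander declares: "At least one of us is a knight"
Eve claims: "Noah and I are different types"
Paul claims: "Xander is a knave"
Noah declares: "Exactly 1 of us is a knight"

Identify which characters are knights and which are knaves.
Xander is a knight.
Eve is a knight.
Paul is a knave.
Noah is a knave.

Verification:
- Xander (knight) says "At least one of us is a knight" - this is TRUE because Xander and Eve are knights.
- Eve (knight) says "Noah and I are different types" - this is TRUE because Eve is a knight and Noah is a knave.
- Paul (knave) says "Xander is a knave" - this is FALSE (a lie) because Xander is a knight.
- Noah (knave) says "Exactly 1 of us is a knight" - this is FALSE (a lie) because there are 2 knights.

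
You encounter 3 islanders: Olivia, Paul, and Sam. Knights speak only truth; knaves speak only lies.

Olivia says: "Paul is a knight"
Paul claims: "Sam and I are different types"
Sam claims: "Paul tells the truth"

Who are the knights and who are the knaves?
Olivia is a knave.
Paul is a knave.
Sam is a knave.

Verification:
- Olivia (knave) says "Paul is a knight" - this is FALSE (a lie) because Paul is a knave.
- Paul (knave) says "Sam and I are different types" - this is FALSE (a lie) because Paul is a knave and Sam is a knave.
- Sam (knave) says "Paul tells the truth" - this is FALSE (a lie) because Paul is a knave.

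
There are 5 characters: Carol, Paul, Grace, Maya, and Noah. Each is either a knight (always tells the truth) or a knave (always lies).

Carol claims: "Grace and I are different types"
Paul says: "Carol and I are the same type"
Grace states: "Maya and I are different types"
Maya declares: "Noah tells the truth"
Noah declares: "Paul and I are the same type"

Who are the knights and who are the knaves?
Carol is a knight.
Paul is a knight.
Grace is a knave.
Maya is a knave.
Noah is a knave.

Verification:
- Carol (knight) says "Grace and I are different types" - this is TRUE because Carol is a knight and Grace is a knave.
- Paul (knight) says "Carol and I are the same type" - this is TRUE because Paul is a knight and Carol is a knight.
- Grace (knave) says "Maya and I are different types" - this is FALSE (a lie) because Grace is a knave and Maya is a knave.
- Maya (knave) says "Noah tells the truth" - this is FALSE (a lie) because Noah is a knave.
- Noah (knave) says "Paul and I are the same type" - this is FALSE (a lie) because Noah is a knave and Paul is a knight.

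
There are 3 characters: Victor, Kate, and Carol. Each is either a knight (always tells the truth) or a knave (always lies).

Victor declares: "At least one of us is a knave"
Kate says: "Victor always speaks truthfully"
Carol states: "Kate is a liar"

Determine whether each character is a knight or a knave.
Victor is a knight.
Kate is a knight.
Carol is a knave.

Verification:
- Victor (knight) says "At least one of us is a knave" - this is TRUE because Carol is a knave.
- Kate (knight) says "Victor always speaks truthfully" - this is TRUE because Victor is a knight.
- Carol (knave) says "Kate is a liar" - this is FALSE (a lie) because Kate is a knight.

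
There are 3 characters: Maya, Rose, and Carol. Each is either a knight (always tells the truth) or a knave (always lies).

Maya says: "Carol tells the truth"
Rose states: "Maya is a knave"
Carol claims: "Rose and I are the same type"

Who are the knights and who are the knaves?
Maya is a knave.
Rose is a knight.
Carol is a knave.

Verification:
- Maya (knave) says "Carol tells the truth" - this is FALSE (a lie) because Carol is a knave.
- Rose (knight) says "Maya is a knave" - this is TRUE because Maya is a knave.
- Carol (knave) says "Rose and I are the same type" - this is FALSE (a lie) because Carol is a knave and Rose is a knight.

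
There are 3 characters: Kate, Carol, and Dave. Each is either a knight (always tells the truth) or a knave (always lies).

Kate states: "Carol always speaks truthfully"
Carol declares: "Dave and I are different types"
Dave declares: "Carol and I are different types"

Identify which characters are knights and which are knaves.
Kate is a knave.
Carol is a knave.
Dave is a knave.

Verification:
- Kate (knave) says "Carol always speaks truthfully" - this is FALSE (a lie) because Carol is a knave.
- Carol (knave) says "Dave and I are different types" - this is FALSE (a lie) because Carol is a knave and Dave is a knave.
- Dave (knave) says "Carol and I are different types" - this is FALSE (a lie) because Dave is a knave and Carol is a knave.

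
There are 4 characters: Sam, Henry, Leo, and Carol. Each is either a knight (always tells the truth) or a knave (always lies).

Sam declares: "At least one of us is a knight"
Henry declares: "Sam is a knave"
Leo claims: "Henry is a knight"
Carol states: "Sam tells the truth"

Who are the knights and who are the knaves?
Sam is a knight.
Henry is a knave.
Leo is a knave.
Carol is a knight.

Verification:
- Sam (knight) says "At least one of us is a knight" - this is TRUE because Sam and Carol are knights.
- Henry (knave) says "Sam is a knave" - this is FALSE (a lie) because Sam is a knight.
- Leo (knave) says "Henry is a knight" - this is FALSE (a lie) because Henry is a knave.
- Carol (knight) says "Sam tells the truth" - this is TRUE because Sam is a knight.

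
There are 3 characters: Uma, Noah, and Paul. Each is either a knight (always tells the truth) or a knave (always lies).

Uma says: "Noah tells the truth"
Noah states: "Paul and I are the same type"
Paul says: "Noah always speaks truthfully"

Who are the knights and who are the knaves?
Uma is a knight.
Noah is a knight.
Paul is a knight.

Verification:
- Uma (knight) says "Noah tells the truth" - this is TRUE because Noah is a knight.
- Noah (knight) says "Paul and I are the same type" - this is TRUE because Noah is a knight and Paul is a knight.
- Paul (knight) says "Noah always speaks truthfully" - this is TRUE because Noah is a knight.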